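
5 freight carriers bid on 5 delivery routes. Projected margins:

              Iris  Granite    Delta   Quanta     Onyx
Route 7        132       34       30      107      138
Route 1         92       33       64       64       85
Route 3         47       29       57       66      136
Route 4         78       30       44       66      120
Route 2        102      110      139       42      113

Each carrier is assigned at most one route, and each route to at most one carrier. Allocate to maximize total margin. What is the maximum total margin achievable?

This is a one-to-one assignment (maximum-weight bipartite matching).
Optimal: Iris→Route 7 ($132k), Granite→Route 2 ($110k), Delta→Route 1 ($64k), Quanta→Route 4 ($66k), Onyx→Route 3 ($136k) — total 132+110+64+66+136 = $508k.
Column-greedy (each route in turn goes to its best remaining carrier) gives $450k, worse by 58.
Swapping Delta↔Onyx (Delta→Route 3 $57k, Onyx→Route 1 $85k) loses 58.

Max total: $508k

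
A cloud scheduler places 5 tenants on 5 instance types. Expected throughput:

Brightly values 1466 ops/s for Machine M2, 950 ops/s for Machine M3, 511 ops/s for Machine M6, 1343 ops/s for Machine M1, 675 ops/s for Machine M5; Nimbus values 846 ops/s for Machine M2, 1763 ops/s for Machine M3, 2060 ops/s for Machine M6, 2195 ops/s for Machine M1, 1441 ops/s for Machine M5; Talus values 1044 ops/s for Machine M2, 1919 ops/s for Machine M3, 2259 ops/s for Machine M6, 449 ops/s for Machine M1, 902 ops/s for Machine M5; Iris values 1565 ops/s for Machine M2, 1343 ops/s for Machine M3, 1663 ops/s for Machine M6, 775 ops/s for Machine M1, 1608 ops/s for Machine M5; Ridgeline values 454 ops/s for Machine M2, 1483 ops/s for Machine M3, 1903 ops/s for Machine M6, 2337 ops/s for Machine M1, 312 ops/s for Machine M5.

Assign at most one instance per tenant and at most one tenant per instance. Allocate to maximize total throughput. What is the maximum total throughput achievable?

This is the linear assignment problem.
Optimal: Brightly→Machine M2 (1466 ops/s), Nimbus→Machine M3 (1763 ops/s), Talus→Machine M6 (2259 ops/s), Iris→Machine M5 (1608 ops/s), Ridgeline→Machine M1 (2337 ops/s) — total 1466+1763+2259+1608+2337 = 9433 ops/s.
Row-greedy (each tenant in turn takes its best remaining instance) gives 9011 ops/s, worse by 422.
Swapping Talus↔Brightly (Talus→Machine M2 1044 ops/s, Brightly→Machine M6 511 ops/s) loses 2170.
Checked against all permutations: 9433 ops/s is optimal.

Maximum total: 9433 ops/s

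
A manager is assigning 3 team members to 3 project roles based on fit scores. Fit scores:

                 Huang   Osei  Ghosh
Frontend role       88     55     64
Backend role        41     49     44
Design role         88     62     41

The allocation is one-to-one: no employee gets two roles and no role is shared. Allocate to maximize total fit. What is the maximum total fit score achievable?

This is a one-to-one assignment (maximum-weight bipartite matching).
Optimal: Huang→Design role (88 pts), Osei→Backend role (49 pts), Ghosh→Frontend role (64 pts) — total 88+49+64 = 201 pts.
Max-entry greedy (repeatedly take the single best remaining cell) gives 194 pts, worse by 7.
Swapping Ghosh↔Huang (Ghosh→Design role 41 pts, Huang→Frontend role 88 pts) loses 23.

Maximum total: 201 pts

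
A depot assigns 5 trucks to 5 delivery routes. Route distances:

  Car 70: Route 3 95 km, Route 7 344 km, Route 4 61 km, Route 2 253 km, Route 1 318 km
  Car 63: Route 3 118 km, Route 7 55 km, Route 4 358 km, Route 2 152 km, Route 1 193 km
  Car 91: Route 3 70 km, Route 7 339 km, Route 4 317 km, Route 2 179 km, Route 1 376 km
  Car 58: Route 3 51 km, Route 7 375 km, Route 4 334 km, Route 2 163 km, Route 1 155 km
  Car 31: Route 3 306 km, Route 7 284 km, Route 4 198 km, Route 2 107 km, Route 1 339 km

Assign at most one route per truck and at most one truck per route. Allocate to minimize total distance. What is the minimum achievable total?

This is a one-to-one assignment (minimum-cost bipartite matching).
Optimal: Car 70→Route 4 (61 km), Car 63→Route 7 (55 km), Car 91→Route 3 (70 km), Car 58→Route 1 (155 km), Car 31→Route 2 (107 km) — total 61+55+70+155+107 = 448 km.
Min-entry greedy (repeatedly take the single cheapest remaining cell) gives 650 km, worse by 202.
Next-best assignment: Car 70→Route 4, Car 63→Route 7, Car 91→Route 1, Car 58→Route 3, Car 31→Route 2 = 650 km.

Min total: 448 km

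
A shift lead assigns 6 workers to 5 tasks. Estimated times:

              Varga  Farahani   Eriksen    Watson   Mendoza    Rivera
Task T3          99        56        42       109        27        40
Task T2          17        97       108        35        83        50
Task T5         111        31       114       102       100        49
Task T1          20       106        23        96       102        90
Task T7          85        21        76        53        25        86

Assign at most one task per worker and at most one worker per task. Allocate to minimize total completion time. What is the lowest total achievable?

This is a one-to-one assignment (minimum-cost bipartite matching).
Optimal: Rivera→Task T3 (40 min), Varga→Task T2 (17 min), Farahani→Task T5 (31 min), Eriksen→Task T1 (23 min), Mendoza→Task T7 (25 min) — total 40+17+31+23+25 = 136 min.
Column-greedy (each task in turn goes to its cheapest remaining worker) gives 151 min, worse by 15.
Next-best assignment: Mendoza→Task T3, Varga→Task T2, Rivera→Task T5, Eriksen→Task T1, Farahani→Task T7 = 137 min.

Min total: 136 min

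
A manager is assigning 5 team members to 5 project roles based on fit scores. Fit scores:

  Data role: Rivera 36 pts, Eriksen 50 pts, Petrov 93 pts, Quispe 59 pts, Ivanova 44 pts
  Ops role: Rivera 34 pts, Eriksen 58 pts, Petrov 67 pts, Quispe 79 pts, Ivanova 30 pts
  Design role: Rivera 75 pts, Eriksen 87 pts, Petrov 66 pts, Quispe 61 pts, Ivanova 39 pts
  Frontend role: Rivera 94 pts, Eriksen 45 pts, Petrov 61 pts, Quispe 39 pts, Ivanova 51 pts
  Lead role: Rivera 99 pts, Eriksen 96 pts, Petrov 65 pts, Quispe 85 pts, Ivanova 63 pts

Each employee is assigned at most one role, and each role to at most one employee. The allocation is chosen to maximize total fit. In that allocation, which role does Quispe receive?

Quispe receives Ops role.

Optimal: Rivera→Frontend role (94 pts), Eriksen→Design role (87 pts), Petrov→Data role (93 pts), Quispe→Ops role (79 pts), Ivanova→Lead role (63 pts) — total 94+87+93+79+63 = 416 pts.
Row-greedy (each employee in turn takes its best remaining role) gives 409 pts, worse by 7.
Next-best assignment: Rivera→Lead role, Eriksen→Design role, Petrov→Data role, Quispe→Ops role, Ivanova→Frontend role = 409 pts.
Quispe's own top role is Lead role (85 pts), but forcing Quispe→Lead role and reassigning the rest optimally gives only 389 pts — worse by 27.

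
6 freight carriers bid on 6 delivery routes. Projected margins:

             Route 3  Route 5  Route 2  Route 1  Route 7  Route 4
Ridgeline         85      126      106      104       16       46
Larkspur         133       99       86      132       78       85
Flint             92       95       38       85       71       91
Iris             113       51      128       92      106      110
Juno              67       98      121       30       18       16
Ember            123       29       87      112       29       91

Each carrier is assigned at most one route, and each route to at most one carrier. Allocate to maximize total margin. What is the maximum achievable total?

Maximum total: $699k

This is a one-to-one assignment (maximum-weight bipartite matching).
Optimal: Ridgeline→Route 5 ($126k), Larkspur→Route 1 ($132k), Flint→Route 4 ($91k), Iris→Route 7 ($106k), Juno→Route 2 ($121k), Ember→Route 3 ($123k) — total 126+132+91+106+121+123 = $699k.
Max-entry greedy (repeatedly take the single best remaining cell) gives $608k, worse by 91.
Next-best assignment: Ridgeline→Route 5, Larkspur→Route 3, Flint→Route 4, Iris→Route 7, Juno→Route 2, Ember→Route 1 = $689k.
No other one-to-one assignment exceeds $699k.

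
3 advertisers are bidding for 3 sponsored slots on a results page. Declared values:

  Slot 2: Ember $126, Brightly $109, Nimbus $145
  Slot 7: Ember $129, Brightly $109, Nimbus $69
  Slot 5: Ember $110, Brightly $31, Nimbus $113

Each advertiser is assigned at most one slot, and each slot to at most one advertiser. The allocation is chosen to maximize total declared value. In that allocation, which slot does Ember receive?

Ember receives Slot 5.

This is a one-to-one assignment (maximum-weight bipartite matching).
Optimal: Ember→Slot 5 ($110), Brightly→Slot 7 ($109), Nimbus→Slot 2 ($145) — total 110+109+145 = $364.
Row-greedy (each advertiser in turn takes its best remaining slot) gives $351, worse by 13.
Next-best assignment: Ember→Slot 7, Brightly→Slot 2, Nimbus→Slot 5 = $351.
Swapping Brightly↔Ember (Brightly→Slot 5 $31, Ember→Slot 7 $129) loses 59.
No other one-to-one assignment exceeds $364.
Ember's own top slot is Slot 7 ($129), but forcing Ember→Slot 7 and reassigning the rest optimally gives only $351 — worse by 13.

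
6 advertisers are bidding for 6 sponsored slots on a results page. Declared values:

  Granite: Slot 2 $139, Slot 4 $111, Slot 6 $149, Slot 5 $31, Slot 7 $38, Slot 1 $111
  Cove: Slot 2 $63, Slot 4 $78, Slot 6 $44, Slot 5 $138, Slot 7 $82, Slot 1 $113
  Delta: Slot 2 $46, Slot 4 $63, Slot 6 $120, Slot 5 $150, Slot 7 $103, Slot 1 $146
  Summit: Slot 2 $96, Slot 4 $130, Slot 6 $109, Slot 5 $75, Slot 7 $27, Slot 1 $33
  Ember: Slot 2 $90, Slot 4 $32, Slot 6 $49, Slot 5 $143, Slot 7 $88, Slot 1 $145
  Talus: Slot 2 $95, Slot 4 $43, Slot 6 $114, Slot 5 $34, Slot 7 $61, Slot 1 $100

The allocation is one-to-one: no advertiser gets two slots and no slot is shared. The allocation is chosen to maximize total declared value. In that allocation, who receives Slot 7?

Optimal: Granite→Slot 2 ($139), Cove→Slot 5 ($138), Delta→Slot 7 ($103), Summit→Slot 4 ($130), Ember→Slot 1 ($145), Talus→Slot 6 ($114) — total 139+138+103+130+145+114 = $769.
Next-best assignment: Granite→Slot 2, Cove→Slot 7, Delta→Slot 5, Summit→Slot 4, Ember→Slot 1, Talus→Slot 6 = $760.
Delta's own top slot is Slot 5 ($150), but forcing Delta→Slot 5 and reassigning the rest optimally gives only $760 — worse by 9.

Delta receives Slot 7.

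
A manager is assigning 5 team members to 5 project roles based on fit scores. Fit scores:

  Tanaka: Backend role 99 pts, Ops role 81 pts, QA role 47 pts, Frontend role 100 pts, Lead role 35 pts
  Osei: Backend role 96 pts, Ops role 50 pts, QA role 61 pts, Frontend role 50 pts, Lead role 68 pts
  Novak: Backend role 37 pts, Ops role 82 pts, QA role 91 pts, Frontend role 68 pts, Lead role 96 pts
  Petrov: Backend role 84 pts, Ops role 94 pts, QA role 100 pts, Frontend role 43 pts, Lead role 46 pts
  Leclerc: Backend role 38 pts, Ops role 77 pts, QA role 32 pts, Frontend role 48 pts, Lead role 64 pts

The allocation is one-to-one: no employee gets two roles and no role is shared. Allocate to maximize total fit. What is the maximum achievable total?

This is a one-to-one assignment (maximum-weight bipartite matching).
Optimal: Tanaka→Frontend role (100 pts), Osei→Backend role (96 pts), Novak→Lead role (96 pts), Petrov→QA role (100 pts), Leclerc→Ops role (77 pts) — total 100+96+96+100+77 = 469 pts.
Swapping Leclerc↔Osei (Leclerc→Backend role 38 pts, Osei→Ops role 50 pts) loses 85.
Every other assignment is strictly worse.

Maximum total: 469 pts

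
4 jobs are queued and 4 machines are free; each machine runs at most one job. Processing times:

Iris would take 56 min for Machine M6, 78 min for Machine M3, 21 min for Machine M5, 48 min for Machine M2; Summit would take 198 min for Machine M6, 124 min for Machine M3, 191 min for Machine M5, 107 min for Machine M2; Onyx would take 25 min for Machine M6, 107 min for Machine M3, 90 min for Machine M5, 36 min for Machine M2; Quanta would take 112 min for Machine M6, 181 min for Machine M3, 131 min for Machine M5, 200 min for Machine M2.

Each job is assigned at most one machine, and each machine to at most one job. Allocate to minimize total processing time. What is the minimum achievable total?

This is a one-to-one assignment (minimum-cost bipartite matching).
Optimal: Iris→Machine M5 (21 min), Summit→Machine M3 (124 min), Onyx→Machine M2 (36 min), Quanta→Machine M6 (112 min) — total 21+124+36+112 = 293 min.
Min-entry greedy (repeatedly take the single cheapest remaining cell) gives 334 min, worse by 41.
Next-best assignment: Iris→Machine M2, Summit→Machine M3, Onyx→Machine M6, Quanta→Machine M5 = 328 min.
Swapping Quanta↔Onyx (Quanta→Machine M2 200 min, Onyx→Machine M6 25 min) adds 77.
Every other assignment is strictly worse.

Min total: 293 min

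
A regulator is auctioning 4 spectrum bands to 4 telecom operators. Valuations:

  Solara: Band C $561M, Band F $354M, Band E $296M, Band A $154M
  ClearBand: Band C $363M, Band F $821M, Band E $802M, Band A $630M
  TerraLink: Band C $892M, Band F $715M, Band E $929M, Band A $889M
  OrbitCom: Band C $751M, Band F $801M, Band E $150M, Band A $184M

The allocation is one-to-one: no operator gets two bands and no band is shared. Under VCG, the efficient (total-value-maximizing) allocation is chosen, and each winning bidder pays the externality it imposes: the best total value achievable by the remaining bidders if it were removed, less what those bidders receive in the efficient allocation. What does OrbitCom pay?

Efficient allocation: Solara→Band C ($561M), ClearBand→Band E ($802M), TerraLink→Band A ($889M), OrbitCom→Band F ($801M); total welfare W = $3053M.
OrbitCom receives Band F at value $801M, so the others get W − 801 = $2252M.
Without OrbitCom: best allocation of the remaining 3 bidders over all 4 bands is Solara→Band C ($561M), ClearBand→Band F ($821M), TerraLink→Band E ($929M), total $2311M.
VCG payment = (others' best without OrbitCom) − (others' welfare with OrbitCom) = 2311 − 2252 = $59M.

OrbitCom pays $59M.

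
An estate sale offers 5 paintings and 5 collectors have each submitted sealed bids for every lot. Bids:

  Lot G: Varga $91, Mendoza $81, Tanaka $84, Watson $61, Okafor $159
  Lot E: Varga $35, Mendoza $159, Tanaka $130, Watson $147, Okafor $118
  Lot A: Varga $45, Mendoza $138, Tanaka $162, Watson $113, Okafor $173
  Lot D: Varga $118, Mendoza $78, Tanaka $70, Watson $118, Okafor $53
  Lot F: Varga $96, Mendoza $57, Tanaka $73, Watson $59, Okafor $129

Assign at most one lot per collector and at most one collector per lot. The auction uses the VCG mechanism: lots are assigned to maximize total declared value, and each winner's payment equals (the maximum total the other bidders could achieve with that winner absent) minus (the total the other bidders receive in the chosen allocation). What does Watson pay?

Efficient allocation: Varga→Lot F ($96), Mendoza→Lot E ($159), Tanaka→Lot A ($162), Watson→Lot D ($118), Okafor→Lot G ($159); total welfare W = $694.
Watson receives Lot D at value $118, so the others get W − 118 = $576.
Without Watson: best allocation of the remaining 4 bidders over all 5 lots is Varga→Lot D ($118), Mendoza→Lot E ($159), Tanaka→Lot A ($162), Okafor→Lot G ($159), total $598.
VCG payment = (others' best without Watson) − (others' welfare with Watson) = 598 − 576 = $22.

Watson pays $22.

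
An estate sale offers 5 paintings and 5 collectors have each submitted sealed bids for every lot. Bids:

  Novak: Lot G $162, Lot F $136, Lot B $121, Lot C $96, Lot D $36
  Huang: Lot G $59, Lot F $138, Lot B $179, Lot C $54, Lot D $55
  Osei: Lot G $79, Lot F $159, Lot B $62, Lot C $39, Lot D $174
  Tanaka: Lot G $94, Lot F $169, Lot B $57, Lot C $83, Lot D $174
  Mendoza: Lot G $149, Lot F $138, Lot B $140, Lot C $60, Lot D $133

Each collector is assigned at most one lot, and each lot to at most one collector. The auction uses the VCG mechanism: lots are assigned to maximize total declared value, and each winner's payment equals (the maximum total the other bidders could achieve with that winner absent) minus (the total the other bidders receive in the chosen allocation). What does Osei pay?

Osei pays $60.

Efficient allocation: Novak→Lot C ($96), Huang→Lot B ($179), Osei→Lot D ($174), Tanaka→Lot F ($169), Mendoza→Lot G ($149); total welfare W = $767.
Osei receives Lot D at value $174, so the others get W − 174 = $593.
Without Osei: best allocation of the remaining 4 bidders over all 5 lots is Novak→Lot G ($162), Huang→Lot B ($179), Tanaka→Lot D ($174), Mendoza→Lot F ($138), total $653.
VCG payment = (others' best without Osei) − (others' welfare with Osei) = 653 − 593 = $60.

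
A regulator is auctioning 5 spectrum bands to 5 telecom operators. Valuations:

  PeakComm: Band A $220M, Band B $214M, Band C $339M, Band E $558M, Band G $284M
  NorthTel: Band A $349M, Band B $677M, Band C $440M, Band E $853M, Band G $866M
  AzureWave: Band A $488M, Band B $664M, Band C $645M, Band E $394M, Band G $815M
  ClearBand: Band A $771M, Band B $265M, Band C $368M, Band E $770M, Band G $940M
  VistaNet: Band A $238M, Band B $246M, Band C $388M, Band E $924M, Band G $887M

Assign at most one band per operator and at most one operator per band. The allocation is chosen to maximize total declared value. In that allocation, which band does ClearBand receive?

Optimal: PeakComm→Band C ($339M), NorthTel→Band G ($866M), AzureWave→Band B ($664M), ClearBand→Band A ($771M), VistaNet→Band E ($924M) — total 339+866+664+771+924 = $3564M.
Row-greedy (each operator in turn takes its best remaining band) gives $3247M, worse by 317.
Next-best assignment: PeakComm→Band E, NorthTel→Band B, AzureWave→Band C, ClearBand→Band A, VistaNet→Band G = $3538M.
ClearBand's own top band is Band G ($940M), but forcing ClearBand→Band G and reassigning the rest optimally gives only $3406M — worse by 158.

ClearBand receives Band A.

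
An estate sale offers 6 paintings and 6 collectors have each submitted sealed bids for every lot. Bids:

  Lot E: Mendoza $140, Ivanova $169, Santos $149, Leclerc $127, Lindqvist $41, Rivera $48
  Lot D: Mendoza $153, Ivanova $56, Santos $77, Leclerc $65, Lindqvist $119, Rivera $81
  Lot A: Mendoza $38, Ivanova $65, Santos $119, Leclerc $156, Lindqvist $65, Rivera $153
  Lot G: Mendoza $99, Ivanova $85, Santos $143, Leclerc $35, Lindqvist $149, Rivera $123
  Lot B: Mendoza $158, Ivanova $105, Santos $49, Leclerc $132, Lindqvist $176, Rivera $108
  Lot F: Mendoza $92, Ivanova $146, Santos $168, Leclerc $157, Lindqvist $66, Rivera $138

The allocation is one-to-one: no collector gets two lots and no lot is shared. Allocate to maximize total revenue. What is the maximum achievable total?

Treat this as an assignment problem: match each collector to one lot.
Optimal: Mendoza→Lot D ($153), Ivanova→Lot E ($169), Santos→Lot G ($143), Leclerc→Lot F ($157), Lindqvist→Lot B ($176), Rivera→Lot A ($153) — total 153+169+143+157+176+153 = $951.
Column-greedy (each lot in turn goes to its best remaining collector) gives $903, worse by 48.
Checked against all permutations: $951 is optimal.

Max total: $951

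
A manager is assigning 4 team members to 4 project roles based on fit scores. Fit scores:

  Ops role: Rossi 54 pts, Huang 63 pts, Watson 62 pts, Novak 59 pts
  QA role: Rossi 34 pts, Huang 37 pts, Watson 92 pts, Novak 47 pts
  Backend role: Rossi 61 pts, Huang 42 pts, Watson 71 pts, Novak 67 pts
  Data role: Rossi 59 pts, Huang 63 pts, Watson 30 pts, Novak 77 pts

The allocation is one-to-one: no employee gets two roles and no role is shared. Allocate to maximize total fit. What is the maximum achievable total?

Optimal: Rossi→Backend role (61 pts), Huang→Ops role (63 pts), Watson→QA role (92 pts), Novak→Data role (77 pts) — total 61+63+92+77 = 293 pts.
Column-greedy (each role in turn goes to its best remaining employee) gives 281 pts, worse by 12.
Next-best assignment: Rossi→Data role, Huang→Ops role, Watson→QA role, Novak→Backend role = 281 pts.
No other one-to-one assignment exceeds 293 pts.

Max total: 293 pts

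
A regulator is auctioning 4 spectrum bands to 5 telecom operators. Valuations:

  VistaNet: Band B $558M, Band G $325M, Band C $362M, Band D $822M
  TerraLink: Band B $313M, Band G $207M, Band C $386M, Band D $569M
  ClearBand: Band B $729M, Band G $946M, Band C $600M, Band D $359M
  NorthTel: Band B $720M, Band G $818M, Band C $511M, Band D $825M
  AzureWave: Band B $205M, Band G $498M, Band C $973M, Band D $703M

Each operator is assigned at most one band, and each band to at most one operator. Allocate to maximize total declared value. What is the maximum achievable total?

Max total: $3461M

Optimal: NorthTel→Band B ($720M), ClearBand→Band G ($946M), AzureWave→Band C ($973M), VistaNet→Band D ($822M) — total 720+946+973+822 = $3461M.
Max-entry greedy (repeatedly take the single best remaining cell) gives $3302M, worse by 159.
Next-best assignment: ClearBand→Band B, NorthTel→Band G, AzureWave→Band C, VistaNet→Band D = $3342M.
Swapping NorthTel↔ClearBand (NorthTel→Band G $818M, ClearBand→Band B $729M) loses 119.
Checked against all permutations: $3461M is optimal.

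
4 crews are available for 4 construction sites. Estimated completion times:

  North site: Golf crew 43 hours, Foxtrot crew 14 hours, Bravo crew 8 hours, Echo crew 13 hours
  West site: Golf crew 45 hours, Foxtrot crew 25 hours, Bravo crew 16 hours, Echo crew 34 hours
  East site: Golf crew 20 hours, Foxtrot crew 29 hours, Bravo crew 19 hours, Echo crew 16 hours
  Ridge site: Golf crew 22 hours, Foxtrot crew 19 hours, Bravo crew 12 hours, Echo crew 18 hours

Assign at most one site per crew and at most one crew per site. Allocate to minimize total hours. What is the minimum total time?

Min total: 68 hours

Optimal: Golf crew→East site (20 hours), Foxtrot crew→North site (14 hours), Bravo crew→West site (16 hours), Echo crew→Ridge site (18 hours) — total 20+14+16+18 = 68 hours.
Row-greedy (each crew in turn takes its cheapest remaining site) gives 80 hours, worse by 12.
Swapping Golf crew↔Bravo crew (Golf crew→West site 45 hours, Bravo crew→East site 19 hours) adds 28.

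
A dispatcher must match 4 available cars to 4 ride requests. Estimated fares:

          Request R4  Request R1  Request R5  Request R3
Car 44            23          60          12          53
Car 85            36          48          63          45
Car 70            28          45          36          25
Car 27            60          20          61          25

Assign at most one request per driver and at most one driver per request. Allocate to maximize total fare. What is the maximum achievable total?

Optimal: Car 44→Request R3 ($53), Car 85→Request R5 ($63), Car 70→Request R1 ($45), Car 27→Request R4 ($60) — total 53+63+45+60 = $221.
Column-greedy (each request in turn goes to its best remaining driver) gives $208, worse by 13.

Max total: $221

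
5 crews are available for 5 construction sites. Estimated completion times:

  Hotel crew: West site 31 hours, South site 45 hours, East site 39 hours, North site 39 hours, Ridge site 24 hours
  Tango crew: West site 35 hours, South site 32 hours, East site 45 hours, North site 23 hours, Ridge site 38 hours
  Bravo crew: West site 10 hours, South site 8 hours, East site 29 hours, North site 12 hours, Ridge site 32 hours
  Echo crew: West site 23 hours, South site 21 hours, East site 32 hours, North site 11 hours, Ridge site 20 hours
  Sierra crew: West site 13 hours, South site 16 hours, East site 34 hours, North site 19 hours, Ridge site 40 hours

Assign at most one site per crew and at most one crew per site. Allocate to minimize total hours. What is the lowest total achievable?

Min total: 100 hours

Optimal: Hotel crew→Ridge site (24 hours), Tango crew→North site (23 hours), Bravo crew→South site (8 hours), Echo crew→East site (32 hours), Sierra crew→West site (13 hours) — total 24+23+8+32+13 = 100 hours.
Min-entry greedy (repeatedly take the single cheapest remaining cell) gives 101 hours, worse by 1.
Swapping Bravo crew↔Tango crew (Bravo crew→North site 12 hours, Tango crew→South site 32 hours) adds 13.
No other one-to-one assignment undercuts 100 hours.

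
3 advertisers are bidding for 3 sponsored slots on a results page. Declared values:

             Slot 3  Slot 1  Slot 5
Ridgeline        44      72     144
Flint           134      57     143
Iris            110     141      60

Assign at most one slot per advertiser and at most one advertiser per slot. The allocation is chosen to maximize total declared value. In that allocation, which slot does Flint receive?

Flint receives Slot 3.

Treat this as an assignment problem: match each advertiser to one slot.
Optimal: Ridgeline→Slot 5 ($144), Flint→Slot 3 ($134), Iris→Slot 1 ($141) — total 144+134+141 = $419.
Checked against all permutations: $419 is optimal.
Flint's own top slot is Slot 5 ($143), but forcing Flint→Slot 5 and reassigning the rest optimally gives only $328 — worse by 91.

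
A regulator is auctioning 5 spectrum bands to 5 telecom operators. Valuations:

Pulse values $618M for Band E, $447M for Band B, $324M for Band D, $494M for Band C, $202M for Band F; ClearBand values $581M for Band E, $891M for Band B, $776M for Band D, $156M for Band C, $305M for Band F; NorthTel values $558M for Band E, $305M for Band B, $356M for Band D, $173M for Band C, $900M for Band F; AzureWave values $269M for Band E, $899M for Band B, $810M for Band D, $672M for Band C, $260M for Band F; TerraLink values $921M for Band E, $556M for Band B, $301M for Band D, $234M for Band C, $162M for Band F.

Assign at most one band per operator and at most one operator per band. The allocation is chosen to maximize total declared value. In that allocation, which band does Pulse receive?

Optimal: Pulse→Band C ($494M), ClearBand→Band B ($891M), NorthTel→Band F ($900M), AzureWave→Band D ($810M), TerraLink→Band E ($921M) — total 494+891+900+810+921 = $4016M.
Max-entry greedy (repeatedly take the single best remaining cell) gives $3990M, worse by 26.
No other one-to-one assignment exceeds $4016M.
Pulse's own top band is Band E ($618M), but forcing Pulse→Band E and reassigning the rest optimally gives only $3522M — worse by 494.

Pulse receives Band C.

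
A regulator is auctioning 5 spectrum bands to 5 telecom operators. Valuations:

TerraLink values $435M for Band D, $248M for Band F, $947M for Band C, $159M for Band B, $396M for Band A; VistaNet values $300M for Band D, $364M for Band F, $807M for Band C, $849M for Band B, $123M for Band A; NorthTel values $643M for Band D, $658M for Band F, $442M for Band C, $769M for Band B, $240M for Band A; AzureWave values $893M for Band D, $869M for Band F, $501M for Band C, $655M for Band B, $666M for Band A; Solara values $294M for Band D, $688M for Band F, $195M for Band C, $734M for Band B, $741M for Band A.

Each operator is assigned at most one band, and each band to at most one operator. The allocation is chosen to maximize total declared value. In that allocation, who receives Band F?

NorthTel receives Band F.

This is the linear assignment problem.
Optimal: TerraLink→Band C ($947M), VistaNet→Band B ($849M), NorthTel→Band F ($658M), AzureWave→Band D ($893M), Solara→Band A ($741M) — total 947+849+658+893+741 = $4088M.
Column-greedy (each band in turn goes to its best remaining operator) gives $3617M, worse by 471.
NorthTel's own top band is Band B ($769M), but forcing NorthTel→Band B and reassigning the rest optimally gives only $3714M — worse by 374.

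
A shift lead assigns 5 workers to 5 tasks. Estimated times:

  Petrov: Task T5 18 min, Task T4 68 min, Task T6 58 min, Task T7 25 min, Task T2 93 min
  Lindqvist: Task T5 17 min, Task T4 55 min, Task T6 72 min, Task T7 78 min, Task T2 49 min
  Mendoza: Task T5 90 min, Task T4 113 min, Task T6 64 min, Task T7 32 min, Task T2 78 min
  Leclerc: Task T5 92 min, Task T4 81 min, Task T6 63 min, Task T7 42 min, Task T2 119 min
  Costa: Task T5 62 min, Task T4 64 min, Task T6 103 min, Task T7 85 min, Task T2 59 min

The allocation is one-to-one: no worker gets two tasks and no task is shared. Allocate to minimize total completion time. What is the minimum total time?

Minimum total: 226 min

Treat this as an assignment problem: match each worker to one task.
Optimal: Petrov→Task T5 (18 min), Lindqvist→Task T2 (49 min), Mendoza→Task T7 (32 min), Leclerc→Task T6 (63 min), Costa→Task T4 (64 min) — total 18+49+32+63+64 = 226 min.
Column-greedy (each task in turn goes to its cheapest remaining worker) gives 290 min, worse by 64.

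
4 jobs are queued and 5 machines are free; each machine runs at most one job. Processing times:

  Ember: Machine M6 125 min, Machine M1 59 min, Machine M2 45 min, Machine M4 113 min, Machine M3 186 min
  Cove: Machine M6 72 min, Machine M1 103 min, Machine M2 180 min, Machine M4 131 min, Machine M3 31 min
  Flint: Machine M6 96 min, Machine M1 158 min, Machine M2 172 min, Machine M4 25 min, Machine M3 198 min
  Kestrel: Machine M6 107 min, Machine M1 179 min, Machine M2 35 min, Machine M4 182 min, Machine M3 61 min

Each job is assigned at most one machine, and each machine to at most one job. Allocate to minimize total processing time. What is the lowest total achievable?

Minimum total: 150 min

Optimal: Ember→Machine M1 (59 min), Cove→Machine M3 (31 min), Flint→Machine M4 (25 min), Kestrel→Machine M2 (35 min) — total 59+31+25+35 = 150 min.
Column-greedy (each machine in turn goes to its cheapest remaining job) gives 191 min, worse by 41.
Swapping Cove↔Ember (Cove→Machine M1 103 min, Ember→Machine M3 186 min) adds 199.
No other one-to-one assignment undercuts 150 min.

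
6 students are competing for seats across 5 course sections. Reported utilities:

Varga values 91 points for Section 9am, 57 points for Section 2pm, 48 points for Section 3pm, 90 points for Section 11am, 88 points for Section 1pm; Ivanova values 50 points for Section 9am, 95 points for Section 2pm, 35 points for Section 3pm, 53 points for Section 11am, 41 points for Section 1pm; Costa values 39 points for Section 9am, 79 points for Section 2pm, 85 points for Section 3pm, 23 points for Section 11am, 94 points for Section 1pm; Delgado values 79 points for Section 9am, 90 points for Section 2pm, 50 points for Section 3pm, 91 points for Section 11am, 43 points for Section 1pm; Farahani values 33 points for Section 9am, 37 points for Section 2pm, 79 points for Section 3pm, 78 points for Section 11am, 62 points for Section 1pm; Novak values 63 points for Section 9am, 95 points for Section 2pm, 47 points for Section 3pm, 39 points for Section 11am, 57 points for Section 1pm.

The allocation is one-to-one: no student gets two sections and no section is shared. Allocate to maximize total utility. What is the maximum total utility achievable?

Maximum total: 450 points

Optimal: Varga→Section 9am (91 points), Ivanova→Section 2pm (95 points), Farahani→Section 3pm (79 points), Delgado→Section 11am (91 points), Costa→Section 1pm (94 points) — total 91+95+79+91+94 = 450 points.
Column-greedy (each section in turn goes to its best remaining student) gives 424 points, worse by 26.
Swapping Delgado↔Varga (Delgado→Section 9am 79 points, Varga→Section 11am 90 points) loses 13.
Checked against all permutations: 450 points is optimal.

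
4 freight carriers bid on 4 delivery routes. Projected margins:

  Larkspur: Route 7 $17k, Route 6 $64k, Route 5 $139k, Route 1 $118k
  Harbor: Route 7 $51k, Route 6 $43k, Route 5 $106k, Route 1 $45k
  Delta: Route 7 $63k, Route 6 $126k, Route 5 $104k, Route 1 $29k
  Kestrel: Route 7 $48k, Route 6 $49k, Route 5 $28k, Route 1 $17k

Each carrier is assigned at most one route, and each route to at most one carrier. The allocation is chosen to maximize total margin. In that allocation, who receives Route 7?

This is a one-to-one assignment (maximum-weight bipartite matching).
Optimal: Larkspur→Route 1 ($118k), Harbor→Route 5 ($106k), Delta→Route 6 ($126k), Kestrel→Route 7 ($48k) — total 118+106+126+48 = $398k.
Row-greedy (each carrier in turn takes its best remaining route) gives $333k, worse by 65.
Swapping Delta↔Kestrel (Delta→Route 7 $63k, Kestrel→Route 6 $49k) loses 62.
Kestrel's own top route is Route 6 ($49k), but forcing Kestrel→Route 6 and reassigning the rest optimally gives only $336k — worse by 62.

Kestrel receives Route 7.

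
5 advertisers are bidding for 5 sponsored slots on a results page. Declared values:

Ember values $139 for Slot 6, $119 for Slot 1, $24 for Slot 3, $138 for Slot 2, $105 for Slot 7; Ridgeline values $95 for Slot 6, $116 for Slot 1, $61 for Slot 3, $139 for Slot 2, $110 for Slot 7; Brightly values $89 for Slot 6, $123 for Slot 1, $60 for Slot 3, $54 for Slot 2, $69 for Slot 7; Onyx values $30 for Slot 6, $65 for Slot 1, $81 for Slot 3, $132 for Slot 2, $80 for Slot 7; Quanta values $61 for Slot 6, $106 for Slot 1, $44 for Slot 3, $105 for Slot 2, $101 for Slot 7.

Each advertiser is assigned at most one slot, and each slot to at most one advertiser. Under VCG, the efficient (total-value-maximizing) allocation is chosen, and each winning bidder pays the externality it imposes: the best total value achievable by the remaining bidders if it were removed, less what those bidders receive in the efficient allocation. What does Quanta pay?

Efficient allocation: Ember→Slot 6 ($139), Ridgeline→Slot 2 ($139), Brightly→Slot 1 ($123), Onyx→Slot 3 ($81), Quanta→Slot 7 ($101); total welfare W = $583.
Quanta receives Slot 7 at value $101, so the others get W − 101 = $482.
Without Quanta: best allocation of the remaining 4 bidders over all 5 slots is Ember→Slot 6 ($139), Ridgeline→Slot 7 ($110), Brightly→Slot 1 ($123), Onyx→Slot 2 ($132), total $504.
VCG payment = (others' best without Quanta) − (others' welfare with Quanta) = 504 − 482 = $22.

Quanta pays $22.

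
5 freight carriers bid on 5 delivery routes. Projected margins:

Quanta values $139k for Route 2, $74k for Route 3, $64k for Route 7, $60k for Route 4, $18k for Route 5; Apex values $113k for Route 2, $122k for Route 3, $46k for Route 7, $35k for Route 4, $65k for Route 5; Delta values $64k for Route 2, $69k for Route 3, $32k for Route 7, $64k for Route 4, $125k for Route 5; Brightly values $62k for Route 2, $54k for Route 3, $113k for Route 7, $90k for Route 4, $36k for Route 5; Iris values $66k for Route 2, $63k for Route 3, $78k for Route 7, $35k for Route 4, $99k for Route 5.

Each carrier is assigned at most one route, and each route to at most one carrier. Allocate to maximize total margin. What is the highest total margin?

Max total: $554k

Optimal: Quanta→Route 2 ($139k), Apex→Route 3 ($122k), Delta→Route 5 ($125k), Brightly→Route 4 ($90k), Iris→Route 7 ($78k) — total 139+122+125+90+78 = $554k.
No other one-to-one assignment exceeds $554k.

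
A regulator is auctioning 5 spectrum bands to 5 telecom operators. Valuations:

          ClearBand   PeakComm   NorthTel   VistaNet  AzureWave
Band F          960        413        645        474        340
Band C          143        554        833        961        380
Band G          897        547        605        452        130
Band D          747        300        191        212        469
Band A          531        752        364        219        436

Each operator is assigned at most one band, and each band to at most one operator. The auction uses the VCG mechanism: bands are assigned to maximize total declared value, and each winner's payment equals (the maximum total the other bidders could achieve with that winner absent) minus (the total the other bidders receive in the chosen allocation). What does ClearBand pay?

ClearBand pays $40M.

Efficient allocation: ClearBand→Band F ($960M), PeakComm→Band A ($752M), NorthTel→Band G ($605M), VistaNet→Band C ($961M), AzureWave→Band D ($469M); total welfare W = $3747M.
ClearBand receives Band F at value $960M, so the others get W − 960 = $2787M.
Without ClearBand: best allocation of the remaining 4 bidders over all 5 bands is PeakComm→Band A ($752M), NorthTel→Band F ($645M), VistaNet→Band C ($961M), AzureWave→Band D ($469M), total $2827M.
VCG payment = (others' best without ClearBand) − (others' welfare with ClearBand) = 2827 − 2787 = $40M.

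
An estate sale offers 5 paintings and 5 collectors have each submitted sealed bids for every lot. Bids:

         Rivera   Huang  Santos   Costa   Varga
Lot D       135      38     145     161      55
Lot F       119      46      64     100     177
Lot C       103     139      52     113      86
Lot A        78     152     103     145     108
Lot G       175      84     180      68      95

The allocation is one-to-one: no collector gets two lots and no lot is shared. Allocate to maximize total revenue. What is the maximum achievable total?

This is the linear assignment problem.
Optimal: Rivera→Lot G ($175), Huang→Lot C ($139), Santos→Lot D ($145), Costa→Lot A ($145), Varga→Lot F ($177) — total 175+139+145+145+177 = $781.
Next-best assignment: Rivera→Lot D, Huang→Lot C, Santos→Lot G, Costa→Lot A, Varga→Lot F = $776.
Swapping Rivera↔Huang (Rivera→Lot C $103, Huang→Lot G $84) loses 127.
Checked against all permutations: $781 is optimal.

Max total: $781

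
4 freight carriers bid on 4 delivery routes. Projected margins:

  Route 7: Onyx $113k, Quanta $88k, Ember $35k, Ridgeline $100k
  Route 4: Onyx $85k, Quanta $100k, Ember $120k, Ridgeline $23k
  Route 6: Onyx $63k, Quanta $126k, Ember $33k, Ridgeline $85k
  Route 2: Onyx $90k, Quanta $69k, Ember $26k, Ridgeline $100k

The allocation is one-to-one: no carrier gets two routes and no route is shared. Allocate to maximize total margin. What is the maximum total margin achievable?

Optimal: Onyx→Route 7 ($113k), Quanta→Route 6 ($126k), Ember→Route 4 ($120k), Ridgeline→Route 2 ($100k) — total 113+126+120+100 = $459k.
Checked against all permutations: $459k is optimal.

Maximum total: $459k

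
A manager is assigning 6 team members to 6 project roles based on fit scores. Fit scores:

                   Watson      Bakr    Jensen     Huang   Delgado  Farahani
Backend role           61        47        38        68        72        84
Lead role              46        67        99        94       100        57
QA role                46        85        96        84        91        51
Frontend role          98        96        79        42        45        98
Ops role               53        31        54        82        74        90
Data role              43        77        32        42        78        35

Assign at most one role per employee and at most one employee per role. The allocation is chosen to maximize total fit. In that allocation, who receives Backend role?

Optimal: Watson→Frontend role (98 pts), Bakr→Data role (77 pts), Jensen→QA role (96 pts), Huang→Ops role (82 pts), Delgado→Lead role (100 pts), Farahani→Backend role (84 pts) — total 98+77+96+82+100+84 = 537 pts.
Max-entry greedy (repeatedly take the single best remaining cell) gives 529 pts, worse by 8.
Checked against all permutations: 537 pts is optimal.
Farahani's own top role is Frontend role (98 pts), but forcing Farahani→Frontend role and reassigning the rest optimally gives only 514 pts — worse by 23.

Farahani receives Backend role.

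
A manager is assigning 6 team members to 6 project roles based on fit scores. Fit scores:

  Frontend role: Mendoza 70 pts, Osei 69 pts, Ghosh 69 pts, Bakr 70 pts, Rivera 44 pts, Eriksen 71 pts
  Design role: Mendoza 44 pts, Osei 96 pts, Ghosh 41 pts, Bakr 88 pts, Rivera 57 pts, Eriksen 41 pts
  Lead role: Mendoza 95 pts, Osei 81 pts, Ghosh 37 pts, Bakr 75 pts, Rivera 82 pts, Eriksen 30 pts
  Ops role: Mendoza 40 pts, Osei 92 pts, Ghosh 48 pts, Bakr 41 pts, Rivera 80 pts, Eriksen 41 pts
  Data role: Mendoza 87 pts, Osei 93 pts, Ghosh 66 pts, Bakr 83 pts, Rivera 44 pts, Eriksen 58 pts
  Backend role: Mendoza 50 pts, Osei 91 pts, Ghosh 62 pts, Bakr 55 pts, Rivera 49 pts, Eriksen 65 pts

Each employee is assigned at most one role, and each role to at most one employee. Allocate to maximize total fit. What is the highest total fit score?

This is the linear assignment problem.
Optimal: Mendoza→Lead role (95 pts), Osei→Backend role (91 pts), Ghosh→Data role (66 pts), Bakr→Design role (88 pts), Rivera→Ops role (80 pts), Eriksen→Frontend role (71 pts) — total 95+91+66+88+80+71 = 491 pts.
Column-greedy (each role in turn goes to its best remaining employee) gives 487 pts, worse by 4.
Swapping Mendoza↔Eriksen (Mendoza→Frontend role 70 pts, Eriksen→Lead role 30 pts) loses 66.

Max total: 491 pts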